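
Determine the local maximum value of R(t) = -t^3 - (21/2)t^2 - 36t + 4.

89/2

Critical points: R'(t) = -3t^2 - 21t - 36 vanishes at t = -4, -3.
R''(t) = -6t - 21. R''(-4) = 3 > 0 ⇒ local minimum; R''(-3) = -3 < 0 ⇒ local maximum.
The local maximum is R(-3) = 89/2.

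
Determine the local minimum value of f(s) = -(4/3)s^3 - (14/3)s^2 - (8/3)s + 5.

7/3

f'(s) = -4s^2 - (28/3)s - 8/3 = 0 at s = -2, -1/3.
Second-derivative test with f''(s) = -8s - 28/3: f''(-2) = 20/3 > 0 ⇒ local minimum; f''(-1/3) = -20/3 < 0 ⇒ local maximum.
The local minimum is f(-2) = 7/3.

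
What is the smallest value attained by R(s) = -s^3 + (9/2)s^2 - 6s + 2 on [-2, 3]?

-5/2

The derivative is -3s^2 + 9s - 6, which vanishes at s = 1 and s = 2.
Evaluating at the critical points and endpoints: R(-2) = 40; R(1) = -1/2; R(2) = 0; R(3) = -5/2.
Hence the absolute minimum is -5/2 at s = 3.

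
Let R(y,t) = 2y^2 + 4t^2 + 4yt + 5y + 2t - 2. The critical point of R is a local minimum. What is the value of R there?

∂R/∂y = 4y + 4t + 5 = 0 and ∂R/∂t = 4y + 8t + 2 = 0, so (y, t) = (-2, 3/4).
The Hessian has R_{yy} = 4, R_{tt} = 8, R_{yt} = 4, giving D = 16 > 0 with R_{yy} > 0, so the point is a local minimum.
R(-2, 3/4) = -25/4.

-25/4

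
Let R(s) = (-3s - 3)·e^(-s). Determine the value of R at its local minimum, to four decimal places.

R'(s) = (-3)·e^(-s) + (-3s - 3)·(-1)·e^(-s) = (3s)·e^(-s). Since e^(-s) > 0, the only critical point is s = 0.
R''(0) has the same sign as 3 > 0, so this is a local minimum.
R(0) = (-3)·e^(0) ≈ -3.0000.

-3.0000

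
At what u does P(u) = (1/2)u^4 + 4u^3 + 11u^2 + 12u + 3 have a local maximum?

P'(u) = 2u^3 + 12u^2 + 22u + 12 = 0 at u = -3, -2, -1.
Since P''(u) = 6u^2 + 24u + 22, we get P''(-3) = 4 > 0 ⇒ local minimum; P''(-2) = -2 < 0 ⇒ local maximum; P''(-1) = 4 > 0 ⇒ local minimum.
Thus P has its local maximum at u = -2, with value -1.

-2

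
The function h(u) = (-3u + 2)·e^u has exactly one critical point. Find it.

Differentiating with the product rule gives h'(u) = (-3u - 1)·e^u. Since e^u > 0, the only critical point is u = -1/3.
h''(-1/3) has the same sign as -3 < 0, so this is a local maximum.
h(-1/3) = (3)·e^(-1/3) ≈ 2.1496.

-1/3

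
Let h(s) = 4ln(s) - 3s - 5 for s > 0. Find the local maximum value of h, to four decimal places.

h'(s) = 4/s − 3 = 0 gives s = 4/3.
h''(s) = -4/s², which is negative for s > 0, so this is a local maximum.
h(4/3) = 4·ln(4/3) - 4 - 5 ≈ -7.8493.

-7.8493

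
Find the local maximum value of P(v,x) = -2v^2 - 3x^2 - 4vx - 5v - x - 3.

∂P/∂v = -4v - 4x - 5 = 0 and ∂P/∂x = -4v - 6x - 1 = 0, so (v, x) = (-13/4, 2).
The Hessian has P_{vv} = -4, P_{xx} = -6, P_{vx} = -4, giving D = 8 > 0 with P_{vv} < 0, so the point is a local maximum.
P(-13/4, 2) = 33/8.

33/8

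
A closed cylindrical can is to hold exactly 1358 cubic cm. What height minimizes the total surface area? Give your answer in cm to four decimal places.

12.0025

With radius r and height h, πr²h = 1358 so h = 1358/(πr²), and S(r) = 2πr² + 2πrh = 2πr² + 2·1358/r.
S'(r) = 4πr − 2·1358/r² = 0 ⇒ r³ = 1358/(2π), so r ≈ 6.0012 and h = 2r ≈ 12.0025.
S''(r) = 4π + 4·1358/r³ > 0, so this is the minimum; S ≈ 678.8613.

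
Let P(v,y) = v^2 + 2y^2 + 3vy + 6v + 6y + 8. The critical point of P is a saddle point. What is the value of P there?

8

∂P/∂v = 2v + 3y + 6 = 0 and ∂P/∂y = 3v + 4y + 6 = 0, so (v, y) = (6, -6).
The Hessian has P_{vv} = 2, P_{yy} = 4, P_{vy} = 3, giving D = -1 < 0, so the point is a saddle point.
P(6, -6) = 8.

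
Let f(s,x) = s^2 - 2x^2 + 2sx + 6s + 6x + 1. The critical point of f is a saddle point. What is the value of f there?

∂f/∂s = 2s + 2x + 6 = 0 and ∂f/∂x = 2s - 4x + 6 = 0, so (s, x) = (-3, 0).
The Hessian has f_{ss} = 2, f_{xx} = -4, f_{sx} = 2, giving D = -12 < 0, so the point is a saddle point.
f(-3, 0) = -8.

-8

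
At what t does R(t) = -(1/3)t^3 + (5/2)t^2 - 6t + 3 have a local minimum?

R'(t) = -t^2 + 5t - 6. Setting R'(t) = 0 gives t ∈ {2, 3}.
Since R''(t) = -2t + 5, we get R''(2) = 1 > 0 ⇒ local minimum; R''(3) = -1 < 0 ⇒ local maximum.
Thus R has its local minimum at t = 2, with value -5/3.

2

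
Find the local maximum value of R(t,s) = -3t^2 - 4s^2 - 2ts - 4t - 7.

-61/11

∂R/∂t = -6t - 2s - 4 = 0 and ∂R/∂s = -2t - 8s = 0, so (t, s) = (-8/11, 2/11).
The Hessian has R_{tt} = -6, R_{ss} = -8, R_{ts} = -2, giving D = 44 > 0 with R_{tt} < 0, so the point is a local maximum.
R(-8/11, 2/11) = -61/11.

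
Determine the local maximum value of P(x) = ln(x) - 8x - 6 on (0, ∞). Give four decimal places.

P'(x) = 1/x − 8 = 0 gives x = 1/8.
P''(x) = -1/x², which is negative for x > 0, so this is a local maximum.
P(1/8) = 1·ln(1/8) - 1 - 6 ≈ -9.0794.

-9.0794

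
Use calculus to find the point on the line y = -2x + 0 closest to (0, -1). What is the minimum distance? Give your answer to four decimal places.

Minimize D(x)^2 = (x + 0)^2 + (-2x + 1)^2.
d/dx[D^2] = 2(x + 0) + 2·(-2)·(-2x + 1) = 0 ⇒ x = 2/5.
Then y = -4/5 and the distance is √(1/5) ≈ 0.4472.

0.4472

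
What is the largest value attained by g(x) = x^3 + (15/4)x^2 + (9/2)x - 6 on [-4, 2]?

26

g'(x) = 3x^2 + (15/2)x + 9/2, which vanishes at x = -3/2 and x = -1.
Compare values at every candidate in [-4, 2]: g(-4) = -28; g(-3/2) = -123/16; g(-1) = -31/4; g(2) = 26.
So the maximum is g(2) = 26.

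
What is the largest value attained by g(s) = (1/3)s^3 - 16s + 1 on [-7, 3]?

131/3

Differentiating, g'(s) = s^2 - 16; whose only zero in [-7, 3] is s = -4.
Evaluating at the critical points and endpoints: g(-7) = -4/3; g(-4) = 131/3; g(3) = -38.
So the maximum is g(-4) = 131/3.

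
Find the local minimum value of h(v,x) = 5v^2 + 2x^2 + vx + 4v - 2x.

-20/13

∂h/∂v = 10v + x + 4 = 0 and ∂h/∂x = v + 4x - 2 = 0, so (v, x) = (-6/13, 8/13).
The Hessian has h_{vv} = 10, h_{xx} = 4, h_{vx} = 1, giving D = 39 > 0 with h_{vv} > 0, so the point is a local minimum.
h(-6/13, 8/13) = -20/13.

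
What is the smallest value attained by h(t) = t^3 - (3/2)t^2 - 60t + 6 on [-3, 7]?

The derivative is 3t^2 - 3t - 60, whose only zero in [-3, 7] is t = 5.
Candidates: h(-3) = 291/2; h(5) = -413/2; h(7) = -289/2.
The minimum over the interval is -413/2, attained at t = 5.

-413/2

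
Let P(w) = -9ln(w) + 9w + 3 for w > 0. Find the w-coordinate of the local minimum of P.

P'(w) = -9/w + 9 = 0 gives w = 1.
P''(w) = 9/w², which is positive for w > 0, so this is a local minimum.
P(1) = -9·ln(1) + 9 + 3 ≈ 12.0000.

1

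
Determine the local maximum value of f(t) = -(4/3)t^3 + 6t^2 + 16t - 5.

209/3

Critical points: f'(t) = -4t^2 + 12t + 16 vanishes at t = -1, 4.
Since f''(t) = -8t + 12, we get f''(-1) = 20 > 0 ⇒ local minimum; f''(4) = -20 < 0 ⇒ local maximum.
So the local maximum value is f(4) = 209/3.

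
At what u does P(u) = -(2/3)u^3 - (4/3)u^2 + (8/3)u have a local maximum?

2/3

Critical points: P'(u) = -2u^2 - (8/3)u + 8/3 vanishes at u = -2, 2/3.
Second-derivative test with P''(u) = -4u - 8/3: P''(-2) = 16/3 > 0 ⇒ local minimum; P''(2/3) = -16/3 < 0 ⇒ local maximum.
Thus P has its local maximum at u = 2/3, with value 80/81.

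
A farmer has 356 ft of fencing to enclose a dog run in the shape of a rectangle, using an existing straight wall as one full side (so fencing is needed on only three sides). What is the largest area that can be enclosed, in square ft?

Let the sides perpendicular to the wall have length x and the parallel side y, so 2x + y = 356 and the area is A = xy = x(356 − 2x).
A'(x) = 356 − 4x = 0 gives x = 89, and A''(x) = −4 < 0 confirms a maximum.
Then y = 356 − 2·89 = 178 and A = 15842.

15842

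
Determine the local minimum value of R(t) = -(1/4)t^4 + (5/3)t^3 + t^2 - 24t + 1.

Critical points: R'(t) = -t^3 + 5t^2 + 2t - 24 vanishes at t = -2, 3, 4.
Second-derivative test with R''(t) = -3t^2 + 10t + 2: R''(-2) = -30 < 0 ⇒ local maximum; R''(3) = 5 > 0 ⇒ local minimum; R''(4) = -6 < 0 ⇒ local maximum.
Thus R has its local minimum at t = 3, with value -149/4.

-149/4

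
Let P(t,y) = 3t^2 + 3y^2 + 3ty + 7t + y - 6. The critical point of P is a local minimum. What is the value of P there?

-97/9

∂P/∂t = 6t + 3y + 7 = 0 and ∂P/∂y = 3t + 6y + 1 = 0, so (t, y) = (-13/9, 5/9).
The Hessian has P_{tt} = 6, P_{yy} = 6, P_{ty} = 3, giving D = 27 > 0 with P_{tt} > 0, so the point is a local minimum.
P(-13/9, 5/9) = -97/9.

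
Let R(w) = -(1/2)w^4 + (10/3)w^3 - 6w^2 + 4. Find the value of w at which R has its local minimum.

2

R'(w) = -2w^3 + 10w^2 - 12w. Setting R'(w) = 0 gives w ∈ {0, 2, 3}.
R''(w) = -6w^2 + 20w - 12. R''(0) = -12 < 0 ⇒ local maximum; R''(2) = 4 > 0 ⇒ local minimum; R''(3) = -6 < 0 ⇒ local maximum.
Thus R has its local minimum at w = 2, with value -4/3.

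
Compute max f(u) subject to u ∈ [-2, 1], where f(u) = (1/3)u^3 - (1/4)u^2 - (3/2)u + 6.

The derivative is u^2 - (1/2)u - 3/2, whose only zero in [-2, 1] is u = -1.
Compare values at every candidate in [-2, 1]: f(-2) = 16/3; f(-1) = 83/12; f(1) = 55/12.
The maximum over the interval is 83/12, attained at u = -1.

83/12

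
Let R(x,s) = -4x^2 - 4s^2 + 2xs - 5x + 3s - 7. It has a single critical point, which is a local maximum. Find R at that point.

∂R/∂x = -8x + 2s - 5 = 0 and ∂R/∂s = 2x - 8s + 3 = 0, so (x, s) = (-17/30, 7/30).
The Hessian has R_{xx} = -8, R_{ss} = -8, R_{xs} = 2, giving D = 60 > 0 with R_{xx} < 0, so the point is a local maximum.
R(-17/30, 7/30) = -157/30.

-157/30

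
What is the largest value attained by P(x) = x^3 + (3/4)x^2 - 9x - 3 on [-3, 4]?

The derivative is 3x^2 + (3/2)x - 9, which vanishes at x = -2 and x = 3/2.
Compare values at every candidate in [-3, 4]: P(-3) = 15/4,  P(-2) = 10,  P(3/2) = -183/16,  P(4) = 37.
Hence the absolute maximum is 37 at x = 4.

37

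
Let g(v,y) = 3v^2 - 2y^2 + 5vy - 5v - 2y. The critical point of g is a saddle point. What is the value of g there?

-88/49

∂g/∂v = 6v + 5y - 5 = 0 and ∂g/∂y = 5v - 4y - 2 = 0, so (v, y) = (30/49, 13/49).
The Hessian has g_{vv} = 6, g_{yy} = -4, g_{vy} = 5, giving D = -49 < 0, so the point is a saddle point.
g(30/49, 13/49) = -88/49.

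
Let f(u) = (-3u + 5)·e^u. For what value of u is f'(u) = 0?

2/3

Differentiating with the product rule gives f'(u) = (-3u + 2)·e^u. Since e^u > 0, the only critical point is u = 2/3.
f''(2/3) has the same sign as -3 < 0, so this is a local maximum.
f(2/3) = (3)·e^(2/3) ≈ 5.8432.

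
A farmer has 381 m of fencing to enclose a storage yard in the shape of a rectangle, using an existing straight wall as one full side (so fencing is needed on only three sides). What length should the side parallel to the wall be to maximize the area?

381/2

Let the sides perpendicular to the wall have length x and the parallel side y, so 2x + y = 381 and the area is A = xy = x(381 − 2x).
A'(x) = 381 − 4x = 0 gives x = 381/4, and A''(x) = −4 < 0 confirms a maximum.
Then y = 381 − 2·381/4 = 381/2 and A = 145161/8.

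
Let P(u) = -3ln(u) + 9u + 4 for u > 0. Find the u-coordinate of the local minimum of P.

1/3

P'(u) = -3/u + 9 = 0 gives u = 1/3.
P''(u) = 3/u², which is positive for u > 0, so this is a local minimum.
P(1/3) = -3·ln(1/3) + 3 + 4 ≈ 10.2958.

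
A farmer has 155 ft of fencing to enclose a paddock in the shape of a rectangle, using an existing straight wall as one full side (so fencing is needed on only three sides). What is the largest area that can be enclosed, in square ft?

Let the sides perpendicular to the wall have length x and the parallel side y, so 2x + y = 155 and the area is A = xy = x(155 − 2x).
A'(x) = 155 − 4x = 0 gives x = 155/4, and A''(x) = −4 < 0 confirms a maximum.
Then y = 155 − 2·155/4 = 155/2 and A = 24025/8.

24025/8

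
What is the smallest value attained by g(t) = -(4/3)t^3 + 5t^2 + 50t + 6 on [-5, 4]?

-803/12

Differentiating, g'(t) = -4t^2 + 10t + 50; whose only zero in [-5, 4] is t = -5/2.
Candidates: g(-5) = 143/3, g(-5/2) = -803/12, g(4) = 602/3.
Hence the absolute minimum is -803/12 at t = -5/2.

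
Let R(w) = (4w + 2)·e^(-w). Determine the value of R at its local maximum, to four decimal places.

2.4261

Differentiating with the product rule gives R'(w) = (-4w + 2)·e^(-w). Since e^(-w) > 0, the only critical point is w = 1/2.
R''(1/2) has the same sign as -4 < 0, so this is a local maximum.
R(1/2) = (4)·e^(-1/2) ≈ 2.4261.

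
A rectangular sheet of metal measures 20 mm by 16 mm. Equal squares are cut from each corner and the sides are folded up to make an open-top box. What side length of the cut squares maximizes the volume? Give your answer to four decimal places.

With cut size x, the volume is V(x) = x(20 − 2x)(16 − 2x) for 0 < x < 8.
V'(x) = 12x^2 − 144x + 320. Setting V'(x) = 0 gives x ≈ 2.9449 (the root in (0, 8)).
V''(x) = 24x − 144 is negative there, so this is the maximum; V ≈ 420.1104.

2.9449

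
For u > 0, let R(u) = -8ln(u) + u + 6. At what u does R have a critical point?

R'(u) = -8/u + 1 = 0 gives u = 8.
R''(u) = 8/u², which is positive for u > 0, so this is a local minimum.
R(8) = -8·ln(8) + 8 + 6 ≈ -2.6355.

8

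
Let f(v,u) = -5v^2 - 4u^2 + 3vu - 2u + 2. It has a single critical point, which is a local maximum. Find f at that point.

∂f/∂v = -10v + 3u = 0 and ∂f/∂u = 3v - 8u - 2 = 0, so (v, u) = (-6/71, -20/71).
The Hessian has f_{vv} = -10, f_{uu} = -8, f_{vu} = 3, giving D = 71 > 0 with f_{vv} < 0, so the point is a local maximum.
f(-6/71, -20/71) = 162/71.

162/71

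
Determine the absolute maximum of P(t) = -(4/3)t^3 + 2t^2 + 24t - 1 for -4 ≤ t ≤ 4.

53

The derivative is -4t^2 + 4t + 24, which vanishes at t = -2 and t = 3.
Evaluating at the critical points and endpoints: P(-4) = 61/3,  P(-2) = -91/3,  P(3) = 53,  P(4) = 125/3.
So the maximum is P(3) = 53.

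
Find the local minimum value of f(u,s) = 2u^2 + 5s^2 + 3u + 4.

∂f/∂u = 4u + 3 = 0 and ∂f/∂s = 10s = 0, so (u, s) = (-3/4, 0).
The Hessian has f_{uu} = 4, f_{ss} = 10, f_{us} = 0, giving D = 40 > 0 with f_{uu} > 0, so the point is a local minimum.
f(-3/4, 0) = 23/8.

23/8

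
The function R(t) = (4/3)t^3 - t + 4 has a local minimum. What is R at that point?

11/3

R'(t) = 4t^2 - 1 = 0 at t = -1/2, 1/2.
Second-derivative test with R''(t) = 8t: R''(-1/2) = -4 < 0 ⇒ local maximum; R''(1/2) = 4 > 0 ⇒ local minimum.
The local minimum is R(1/2) = 11/3.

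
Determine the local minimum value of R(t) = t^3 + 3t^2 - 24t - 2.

R'(t) = 3t^2 + 6t - 24. Setting R'(t) = 0 gives t ∈ {-4, 2}.
Second-derivative test with R''(t) = 6t + 6: R''(-4) = -18 < 0 ⇒ local maximum; R''(2) = 18 > 0 ⇒ local minimum.
So the local minimum value is R(2) = -30.

-30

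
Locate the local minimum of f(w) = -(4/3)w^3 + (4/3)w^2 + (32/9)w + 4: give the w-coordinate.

Critical points: f'(w) = -4w^2 + (8/3)w + 32/9 vanishes at w = -2/3, 4/3.
f''(w) = -8w + 8/3. f''(-2/3) = 8 > 0 ⇒ local minimum; f''(4/3) = -8 < 0 ⇒ local maximum.
So the local minimum value is f(-2/3) = 212/81.

-2/3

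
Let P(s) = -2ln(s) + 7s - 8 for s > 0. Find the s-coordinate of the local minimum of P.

2/7

P'(s) = -2/s + 7 = 0 gives s = 2/7.
P''(s) = 2/s², which is positive for s > 0, so this is a local minimum.
P(2/7) = -2·ln(2/7) + 2 - 8 ≈ -3.4945.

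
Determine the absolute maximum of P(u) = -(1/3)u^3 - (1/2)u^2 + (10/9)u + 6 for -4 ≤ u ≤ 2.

Differentiating, P'(u) = -u^2 - u + 10/9; which vanishes at u = -5/3 and u = 2/3.
Candidates: P(-4) = 134/9, P(-5/3) = 697/162, P(2/3) = 520/81, P(2) = 32/9.
So the maximum is P(-4) = 134/9.

134/9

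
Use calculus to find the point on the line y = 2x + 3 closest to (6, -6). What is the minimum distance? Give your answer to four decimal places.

9.3915

Minimize D(x)^2 = (x - 6)^2 + (2x + 9)^2.
d/dx[D^2] = 2(x - 6) + 2·2·(2x + 9) = 0 ⇒ x = -12/5.
Then y = -9/5 and the distance is √(441/5) ≈ 9.3915.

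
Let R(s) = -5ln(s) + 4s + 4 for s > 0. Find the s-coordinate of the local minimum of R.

5/4

R'(s) = -5/s + 4 = 0 gives s = 5/4.
R''(s) = 5/s², which is positive for s > 0, so this is a local minimum.
R(5/4) = -5·ln(5/4) + 5 + 4 ≈ 7.8843.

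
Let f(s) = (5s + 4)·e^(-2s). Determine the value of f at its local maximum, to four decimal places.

f'(s) = 5·e^(-2s) + (5s + 4)·(-2)·e^(-2s) = (-10s - 3)·e^(-2s). Since e^(-2s) > 0, the only critical point is s = -3/10.
f''(-3/10) has the same sign as -10 < 0, so this is a local maximum.
f(-3/10) = (5/2)·e^(3/5) ≈ 4.5553.

4.5553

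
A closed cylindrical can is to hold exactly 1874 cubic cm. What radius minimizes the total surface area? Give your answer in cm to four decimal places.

6.6813

With radius r and height h, πr²h = 1874 so h = 1874/(πr²), and S(r) = 2πr² + 2πrh = 2πr² + 2·1874/r.
S'(r) = 4πr − 2·1874/r² = 0 ⇒ r³ = 1874/(2π), so r ≈ 6.6813 and h = 2r ≈ 13.3627.
S''(r) = 4π + 4·1874/r³ > 0, so this is the minimum; S ≈ 841.4486.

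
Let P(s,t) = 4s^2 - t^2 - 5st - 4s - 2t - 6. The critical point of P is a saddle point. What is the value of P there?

∂P/∂s = 8s - 5t - 4 = 0 and ∂P/∂t = -5s - 2t - 2 = 0, so (s, t) = (-2/41, -36/41).
The Hessian has P_{ss} = 8, P_{tt} = -2, P_{st} = -5, giving D = -41 < 0, so the point is a saddle point.
P(-2/41, -36/41) = -206/41.

-206/41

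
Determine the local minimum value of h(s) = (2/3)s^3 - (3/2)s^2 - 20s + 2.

h'(s) = 2s^2 - 3s - 20 = 0 at s = -5/2, 4.
Second-derivative test with h''(s) = 4s - 3: h''(-5/2) = -13 < 0 ⇒ local maximum; h''(4) = 13 > 0 ⇒ local minimum.
The local minimum is h(4) = -178/3.

-178/3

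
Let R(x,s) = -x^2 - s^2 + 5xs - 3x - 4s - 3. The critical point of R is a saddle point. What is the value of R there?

-148/21

∂R/∂x = -2x + 5s - 3 = 0 and ∂R/∂s = 5x - 2s - 4 = 0, so (x, s) = (26/21, 23/21).
The Hessian has R_{xx} = -2, R_{ss} = -2, R_{xs} = 5, giving D = -21 < 0, so the point is a saddle point.
R(26/21, 23/21) = -148/21.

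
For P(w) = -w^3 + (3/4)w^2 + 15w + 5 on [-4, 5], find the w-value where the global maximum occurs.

5/2

The derivative is -3w^2 + (3/2)w + 15, which vanishes at w = -2 and w = 5/2.
Compare values at every candidate in [-4, 5]: P(-4) = 21,  P(-2) = -14,  P(5/2) = 505/16,  P(5) = -105/4.
So the maximum is P(5/2) = 505/16.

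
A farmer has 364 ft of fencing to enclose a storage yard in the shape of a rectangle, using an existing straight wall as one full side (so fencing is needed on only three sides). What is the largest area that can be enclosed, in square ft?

16562

Let the sides perpendicular to the wall have length x and the parallel side y, so 2x + y = 364 and the area is A = xy = x(364 − 2x).
A'(x) = 364 − 4x = 0 gives x = 91, and A''(x) = −4 < 0 confirms a maximum.
Then y = 364 − 2·91 = 182 and A = 16562.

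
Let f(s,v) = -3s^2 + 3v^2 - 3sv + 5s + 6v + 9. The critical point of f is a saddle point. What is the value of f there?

154/15

∂f/∂s = -6s - 3v + 5 = 0 and ∂f/∂v = -3s + 6v + 6 = 0, so (s, v) = (16/15, -7/15).
The Hessian has f_{ss} = -6, f_{vv} = 6, f_{sv} = -3, giving D = -45 < 0, so the point is a saddle point.
f(16/15, -7/15) = 154/15.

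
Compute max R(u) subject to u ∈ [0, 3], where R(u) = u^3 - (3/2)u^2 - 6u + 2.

2

Differentiating, R'(u) = 3u^2 - 3u - 6; whose only zero in [0, 3] is u = 2.
Evaluating at the critical points and endpoints: R(0) = 2, R(2) = -8, R(3) = -5/2.
So the maximum is R(0) = 2.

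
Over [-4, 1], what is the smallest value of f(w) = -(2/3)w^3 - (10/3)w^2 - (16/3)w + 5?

-13/3

The derivative is -2w^2 - (20/3)w - 16/3, which vanishes at w = -2 and w = -4/3.
Evaluating at the critical points and endpoints: f(-4) = 47/3,  f(-2) = 23/3,  f(-4/3) = 629/81,  f(1) = -13/3.
So the minimum is f(1) = -13/3.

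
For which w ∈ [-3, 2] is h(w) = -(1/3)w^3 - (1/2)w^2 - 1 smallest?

2

h'(w) = -w^2 - w, which vanishes at w = -1 and w = 0.
Compare values at every candidate in [-3, 2]: h(-3) = 7/2; h(-1) = -7/6; h(0) = -1; h(2) = -17/3.
Hence the absolute minimum is -17/3 at w = 2.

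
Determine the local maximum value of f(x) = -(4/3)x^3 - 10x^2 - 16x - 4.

Critical points: f'(x) = -4x^2 - 20x - 16 vanishes at x = -4, -1.
Second-derivative test with f''(x) = -8x - 20: f''(-4) = 12 > 0 ⇒ local minimum; f''(-1) = -12 < 0 ⇒ local maximum.
Thus f has its local maximum at x = -1, with value 10/3.

10/3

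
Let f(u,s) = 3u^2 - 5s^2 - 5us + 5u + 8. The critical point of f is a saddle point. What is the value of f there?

∂f/∂u = 6u - 5s + 5 = 0 and ∂f/∂s = -5u - 10s = 0, so (u, s) = (-10/17, 5/17).
The Hessian has f_{uu} = 6, f_{ss} = -10, f_{us} = -5, giving D = -85 < 0, so the point is a saddle point.
f(-10/17, 5/17) = 111/17.

111/17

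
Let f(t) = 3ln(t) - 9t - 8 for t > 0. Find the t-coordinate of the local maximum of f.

f'(t) = 3/t − 9 = 0 gives t = 1/3.
f''(t) = -3/t², which is negative for t > 0, so this is a local maximum.
f(1/3) = 3·ln(1/3) - 3 - 8 ≈ -14.2958.

1/3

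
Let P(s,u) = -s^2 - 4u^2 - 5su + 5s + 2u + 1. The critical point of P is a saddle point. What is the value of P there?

-5

∂P/∂s = -2s - 5u + 5 = 0 and ∂P/∂u = -5s - 8u + 2 = 0, so (s, u) = (-10/3, 7/3).
The Hessian has P_{ss} = -2, P_{uu} = -8, P_{su} = -5, giving D = -9 < 0, so the point is a saddle point.
P(-10/3, 7/3) = -5.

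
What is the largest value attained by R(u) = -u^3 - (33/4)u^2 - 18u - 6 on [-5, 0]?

Differentiating, R'(u) = -3u^2 - (33/2)u - 18; which vanishes at u = -4 and u = -3/2.
Compare values at every candidate in [-5, 0]: R(-5) = 11/4; R(-4) = -2; R(-3/2) = 93/16; R(0) = -6.
Hence the absolute maximum is 93/16 at u = -3/2.

93/16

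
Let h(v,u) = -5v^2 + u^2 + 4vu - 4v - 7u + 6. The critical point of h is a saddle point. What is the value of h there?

∂h/∂v = -10v + 4u - 4 = 0 and ∂h/∂u = 4v + 2u - 7 = 0, so (v, u) = (5/9, 43/18).
The Hessian has h_{vv} = -10, h_{uu} = 2, h_{vu} = 4, giving D = -36 < 0, so the point is a saddle point.
h(5/9, 43/18) = -125/36.

-125/36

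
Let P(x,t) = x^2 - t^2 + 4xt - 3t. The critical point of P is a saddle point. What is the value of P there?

∂P/∂x = 2x + 4t = 0 and ∂P/∂t = 4x - 2t - 3 = 0, so (x, t) = (3/5, -3/10).
The Hessian has P_{xx} = 2, P_{tt} = -2, P_{xt} = 4, giving D = -20 < 0, so the point is a saddle point.
P(3/5, -3/10) = 9/20.

9/20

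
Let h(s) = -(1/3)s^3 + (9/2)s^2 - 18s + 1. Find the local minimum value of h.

-43/2

Critical points: h'(s) = -s^2 + 9s - 18 vanishes at s = 3, 6.
Since h''(s) = -2s + 9, we get h''(3) = 3 > 0 ⇒ local minimum; h''(6) = -3 < 0 ⇒ local maximum.
So the local minimum value is h(3) = -43/2.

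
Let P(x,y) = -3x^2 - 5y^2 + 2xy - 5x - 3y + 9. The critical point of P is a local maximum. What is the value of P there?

49/4

∂P/∂x = -6x + 2y - 5 = 0 and ∂P/∂y = 2x - 10y - 3 = 0, so (x, y) = (-1, -1/2).
The Hessian has P_{xx} = -6, P_{yy} = -10, P_{xy} = 2, giving D = 56 > 0 with P_{xx} < 0, so the point is a local maximum.
P(-1, -1/2) = 49/4.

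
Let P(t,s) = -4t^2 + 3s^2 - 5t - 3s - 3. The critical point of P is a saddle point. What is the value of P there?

-35/16

∂P/∂t = -8t - 5 = 0 and ∂P/∂s = 6s - 3 = 0, so (t, s) = (-5/8, 1/2).
The Hessian has P_{tt} = -8, P_{ss} = 6, P_{ts} = 0, giving D = -48 < 0, so the point is a saddle point.
P(-5/8, 1/2) = -35/16.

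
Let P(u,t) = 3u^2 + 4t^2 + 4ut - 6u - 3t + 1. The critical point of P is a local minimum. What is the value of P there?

-67/32

∂P/∂u = 6u + 4t - 6 = 0 and ∂P/∂t = 4u + 8t - 3 = 0, so (u, t) = (9/8, -3/16).
The Hessian has P_{uu} = 6, P_{tt} = 8, P_{ut} = 4, giving D = 32 > 0 with P_{uu} > 0, so the point is a local minimum.
P(9/8, -3/16) = -67/32.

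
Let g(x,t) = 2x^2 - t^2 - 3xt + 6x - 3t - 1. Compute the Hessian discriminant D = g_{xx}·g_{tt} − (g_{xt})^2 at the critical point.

-17

∂g/∂x = 4x - 3t + 6 = 0 and ∂g/∂t = -3x - 2t - 3 = 0, so (x, t) = (-21/17, 6/17).
The Hessian has g_{xx} = 4, g_{tt} = -2, g_{xt} = -3, giving D = -17 < 0, so the point is a saddle point.
D = (4)·(-2) − (-3)^2 = -17.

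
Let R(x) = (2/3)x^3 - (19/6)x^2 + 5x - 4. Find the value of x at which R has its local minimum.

5/3

R'(x) = 2x^2 - (19/3)x + 5. Setting R'(x) = 0 gives x ∈ {3/2, 5/3}.
R''(x) = 4x - 19/3. R''(3/2) = -1/3 < 0 ⇒ local maximum; R''(5/3) = 1/3 > 0 ⇒ local minimum.
So the local minimum value is R(5/3) = -223/162.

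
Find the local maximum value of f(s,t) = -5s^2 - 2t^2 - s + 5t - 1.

87/40

∂f/∂s = -10s - 1 = 0 and ∂f/∂t = -4t + 5 = 0, so (s, t) = (-1/10, 5/4).
The Hessian has f_{ss} = -10, f_{tt} = -4, f_{st} = 0, giving D = 40 > 0 with f_{ss} < 0, so the point is a local maximum.
f(-1/10, 5/4) = 87/40.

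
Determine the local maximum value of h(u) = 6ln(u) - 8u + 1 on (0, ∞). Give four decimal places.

h'(u) = 6/u − 8 = 0 gives u = 3/4.
h''(u) = -6/u², which is negative for u > 0, so this is a local maximum.
h(3/4) = 6·ln(3/4) - 6 + 1 ≈ -6.7261.

-6.7261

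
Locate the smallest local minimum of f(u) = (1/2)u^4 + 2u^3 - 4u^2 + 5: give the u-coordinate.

-4

Critical points: f'(u) = 2u^3 + 6u^2 - 8u vanishes at u = -4, 0, 1.
f''(u) = 6u^2 + 12u - 8. f''(-4) = 40 > 0 ⇒ local minimum; f''(0) = -8 < 0 ⇒ local maximum; f''(1) = 10 > 0 ⇒ local minimum.
Thus f has its smallest local minimum at u = -4, with value -59.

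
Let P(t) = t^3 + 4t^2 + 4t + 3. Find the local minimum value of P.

P'(t) = 3t^2 + 8t + 4 = 0 at t = -2, -2/3.
Since P''(t) = 6t + 8, we get P''(-2) = -4 < 0 ⇒ local maximum; P''(-2/3) = 4 > 0 ⇒ local minimum.
Thus P has its local minimum at t = -2/3, with value 49/27.

49/27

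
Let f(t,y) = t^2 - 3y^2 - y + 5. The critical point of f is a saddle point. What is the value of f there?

61/12

∂f/∂t = 2t = 0 and ∂f/∂y = -6y - 1 = 0, so (t, y) = (0, -1/6).
The Hessian has f_{tt} = 2, f_{yy} = -6, f_{ty} = 0, giving D = -12 < 0, so the point is a saddle point.
f(0, -1/6) = 61/12.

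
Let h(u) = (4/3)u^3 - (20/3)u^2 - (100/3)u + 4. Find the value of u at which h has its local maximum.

h'(u) = 4u^2 - (40/3)u - 100/3 = 0 at u = -5/3, 5.
h''(u) = 8u - 40/3. h''(-5/3) = -80/3 < 0 ⇒ local maximum; h''(5) = 80/3 > 0 ⇒ local minimum.
Thus h has its local maximum at u = -5/3, with value 2824/81.

-5/3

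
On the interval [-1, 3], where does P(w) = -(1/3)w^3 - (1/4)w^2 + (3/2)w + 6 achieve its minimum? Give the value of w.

3

Differentiating, P'(w) = -w^2 - (1/2)w + 3/2; whose only zero in [-1, 3] is w = 1.
Evaluating at the critical points and endpoints: P(-1) = 55/12; P(1) = 83/12; P(3) = -3/4.
Hence the absolute minimum is -3/4 at w = 3.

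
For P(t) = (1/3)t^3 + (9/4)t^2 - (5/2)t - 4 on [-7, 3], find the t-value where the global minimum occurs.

The derivative is t^2 + (9/2)t - 5/2, which vanishes at t = -5 and t = 1/2.
Evaluating at the critical points and endpoints: P(-7) = 113/12,  P(-5) = 277/12,  P(1/2) = -223/48,  P(3) = 71/4.
The minimum over the interval is -223/48, attained at t = 1/2.

1/2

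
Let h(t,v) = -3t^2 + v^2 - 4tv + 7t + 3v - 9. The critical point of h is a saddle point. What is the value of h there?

-73/14

∂h/∂t = -6t - 4v + 7 = 0 and ∂h/∂v = -4t + 2v + 3 = 0, so (t, v) = (13/14, 5/14).
The Hessian has h_{tt} = -6, h_{vv} = 2, h_{tv} = -4, giving D = -28 < 0, so the point is a saddle point.
h(13/14, 5/14) = -73/14.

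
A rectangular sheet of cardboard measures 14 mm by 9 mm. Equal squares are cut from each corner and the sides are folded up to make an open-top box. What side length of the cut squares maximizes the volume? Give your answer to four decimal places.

With cut size x, the volume is V(x) = x(14 − 2x)(9 − 2x) for 0 < x < 4.5.
V'(x) = 12x^2 − 92x + 126. Setting V'(x) = 0 gives x ≈ 1.7853 (the root in (0, 4.5)).
V''(x) = 24x − 92 is negative there, so this is the maximum; V ≈ 101.0933.

1.7853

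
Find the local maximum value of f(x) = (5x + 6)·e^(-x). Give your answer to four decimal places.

By the product rule, f'(x) = (-5x - 1)·e^(-x). Since e^(-x) > 0, the only critical point is x = -1/5.
f''(-1/5) has the same sign as -5 < 0, so this is a local maximum.
f(-1/5) = (5)·e^(1/5) ≈ 6.1070.

6.1070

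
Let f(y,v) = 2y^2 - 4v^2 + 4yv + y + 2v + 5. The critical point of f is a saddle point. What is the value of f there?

∂f/∂y = 4y + 4v + 1 = 0 and ∂f/∂v = 4y - 8v + 2 = 0, so (y, v) = (-1/3, 1/12).
The Hessian has f_{yy} = 4, f_{vv} = -8, f_{yv} = 4, giving D = -48 < 0, so the point is a saddle point.
f(-1/3, 1/12) = 59/12.

59/12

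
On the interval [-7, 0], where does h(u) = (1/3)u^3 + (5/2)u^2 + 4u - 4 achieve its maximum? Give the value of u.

-4

The derivative is u^2 + 5u + 4, which vanishes at u = -4 and u = -1.
Evaluating at the critical points and endpoints: h(-7) = -143/6; h(-4) = -4/3; h(-1) = -35/6; h(0) = -4.
Hence the absolute maximum is -4/3 at u = -4.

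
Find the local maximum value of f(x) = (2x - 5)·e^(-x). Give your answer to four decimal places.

0.0604

By the product rule, f'(x) = (-2x + 7)·e^(-x). Since e^(-x) > 0, the only critical point is x = 7/2.
f''(7/2) has the same sign as -2 < 0, so this is a local maximum.
f(7/2) = (2)·e^(-7/2) ≈ 0.0604.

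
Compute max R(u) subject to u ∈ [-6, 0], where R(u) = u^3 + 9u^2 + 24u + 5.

R'(u) = 3u^2 + 18u + 24, which vanishes at u = -4 and u = -2.
Candidates: R(-6) = -31,  R(-4) = -11,  R(-2) = -15,  R(0) = 5.
Hence the absolute maximum is 5 at u = 0.

5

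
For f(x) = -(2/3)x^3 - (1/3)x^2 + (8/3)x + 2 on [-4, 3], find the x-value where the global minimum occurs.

f'(x) = -2x^2 - (2/3)x + 8/3, which vanishes at x = -4/3 and x = 1.
Evaluating at the critical points and endpoints: f(-4) = 86/3,  f(-4/3) = -46/81,  f(1) = 11/3,  f(3) = -11.
The minimum over the interval is -11, attained at x = 3.

3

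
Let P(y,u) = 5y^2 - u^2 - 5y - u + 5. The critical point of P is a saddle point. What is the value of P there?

4

∂P/∂y = 10y - 5 = 0 and ∂P/∂u = -2u - 1 = 0, so (y, u) = (1/2, -1/2).
The Hessian has P_{yy} = 10, P_{uu} = -2, P_{yu} = 0, giving D = -20 < 0, so the point is a saddle point.
P(1/2, -1/2) = 4.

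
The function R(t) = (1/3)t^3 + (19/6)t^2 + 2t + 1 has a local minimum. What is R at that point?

R'(t) = t^2 + (19/3)t + 2 = 0 at t = -6, -1/3.
Since R''(t) = 2t + 19/3, we get R''(-6) = -17/3 < 0 ⇒ local maximum; R''(-1/3) = 17/3 > 0 ⇒ local minimum.
The local minimum is R(-1/3) = 109/162.

109/162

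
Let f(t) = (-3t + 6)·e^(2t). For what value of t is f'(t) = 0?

By the product rule, f'(t) = (-6t + 9)·e^(2t). Since e^(2t) > 0, the only critical point is t = 3/2.
f''(3/2) has the same sign as -6 < 0, so this is a local maximum.
f(3/2) = (3/2)·e^(3) ≈ 30.1283.

3/2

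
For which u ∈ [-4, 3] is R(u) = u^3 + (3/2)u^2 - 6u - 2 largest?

3

R'(u) = 3u^2 + 3u - 6, which vanishes at u = -2 and u = 1.
Candidates: R(-4) = -18; R(-2) = 8; R(1) = -11/2; R(3) = 41/2.
The maximum over the interval is 41/2, attained at u = 3.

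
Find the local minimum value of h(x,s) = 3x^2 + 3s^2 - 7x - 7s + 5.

-19/6

∂h/∂x = 6x - 7 = 0 and ∂h/∂s = 6s - 7 = 0, so (x, s) = (7/6, 7/6).
The Hessian has h_{xx} = 6, h_{ss} = 6, h_{xs} = 0, giving D = 36 > 0 with h_{xx} > 0, so the point is a local minimum.
h(7/6, 7/6) = -19/6.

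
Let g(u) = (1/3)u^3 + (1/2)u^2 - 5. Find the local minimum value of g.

-5

g'(u) = u^2 + u. Setting g'(u) = 0 gives u ∈ {-1, 0}.
g''(u) = 2u + 1. g''(-1) = -1 < 0 ⇒ local maximum; g''(0) = 1 > 0 ⇒ local minimum.
So the local minimum value is g(0) = -5.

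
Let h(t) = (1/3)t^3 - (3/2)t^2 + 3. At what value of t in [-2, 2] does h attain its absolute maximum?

0

Differentiating, h'(t) = t^2 - 3t; whose only zero in [-2, 2] is t = 0.
Candidates: h(-2) = -17/3,  h(0) = 3,  h(2) = -1/3.
The maximum over the interval is 3, attained at t = 0.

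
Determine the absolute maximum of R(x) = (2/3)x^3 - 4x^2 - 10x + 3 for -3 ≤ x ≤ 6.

R'(x) = 2x^2 - 8x - 10, which vanishes at x = -1 and x = 5.
Compare values at every candidate in [-3, 6]: R(-3) = -21,  R(-1) = 25/3,  R(5) = -191/3,  R(6) = -57.
The maximum over the interval is 25/3, attained at x = -1.

25/3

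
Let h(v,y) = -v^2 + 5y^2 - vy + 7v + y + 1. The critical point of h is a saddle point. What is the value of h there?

∂h/∂v = -2v - y + 7 = 0 and ∂h/∂y = -v + 10y + 1 = 0, so (v, y) = (71/21, 5/21).
The Hessian has h_{vv} = -2, h_{yy} = 10, h_{vy} = -1, giving D = -21 < 0, so the point is a saddle point.
h(71/21, 5/21) = 272/21.

272/21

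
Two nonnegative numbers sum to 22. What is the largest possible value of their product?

With x + y = 22, the product is P(x) = x(22 − x).
P'(x) = 22 − 2x = 0 gives x = 11; P'' = −2 < 0, so this is the maximum.
P = 11·11 = 121.

121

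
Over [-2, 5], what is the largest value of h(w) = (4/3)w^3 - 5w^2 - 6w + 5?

50/3

The derivative is 4w^2 - 10w - 6, which vanishes at w = -1/2 and w = 3.
Evaluating at the critical points and endpoints: h(-2) = -41/3; h(-1/2) = 79/12; h(3) = -22; h(5) = 50/3.
So the maximum is h(5) = 50/3.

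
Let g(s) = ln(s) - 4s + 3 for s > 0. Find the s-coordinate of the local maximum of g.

g'(s) = 1/s − 4 = 0 gives s = 1/4.
g''(s) = -1/s², which is negative for s > 0, so this is a local maximum.
g(1/4) = 1·ln(1/4) - 1 + 3 ≈ 0.6137.

1/4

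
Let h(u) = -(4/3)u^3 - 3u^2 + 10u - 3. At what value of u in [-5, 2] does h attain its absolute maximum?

h'(u) = -4u^2 - 6u + 10, which vanishes at u = -5/2 and u = 1.
Evaluating at the critical points and endpoints: h(-5) = 116/3; h(-5/2) = -311/12; h(1) = 8/3; h(2) = -17/3.
Hence the absolute maximum is 116/3 at u = -5.

-5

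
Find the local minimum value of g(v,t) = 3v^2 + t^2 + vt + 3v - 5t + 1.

∂g/∂v = 6v + t + 3 = 0 and ∂g/∂t = v + 2t - 5 = 0, so (v, t) = (-1, 3).
The Hessian has g_{vv} = 6, g_{tt} = 2, g_{vt} = 1, giving D = 11 > 0 with g_{vv} > 0, so the point is a local minimum.
g(-1, 3) = -8.

-8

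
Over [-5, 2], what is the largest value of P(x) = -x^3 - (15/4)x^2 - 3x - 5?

Differentiating, P'(x) = -3x^2 - (15/2)x - 3; which vanishes at x = -2 and x = -1/2.
Candidates: P(-5) = 165/4, P(-2) = -6, P(-1/2) = -69/16, P(2) = -34.
The maximum over the interval is 165/4, attained at x = -5.

165/4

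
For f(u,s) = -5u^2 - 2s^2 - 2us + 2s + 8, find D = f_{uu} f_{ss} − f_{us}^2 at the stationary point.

36

∂f/∂u = -10u - 2s = 0 and ∂f/∂s = -2u - 4s + 2 = 0, so (u, s) = (-1/9, 5/9).
The Hessian has f_{uu} = -10, f_{ss} = -4, f_{us} = -2, giving D = 36 > 0 with f_{uu} < 0, so the point is a local maximum.
D = (-10)·(-4) − (-2)^2 = 36.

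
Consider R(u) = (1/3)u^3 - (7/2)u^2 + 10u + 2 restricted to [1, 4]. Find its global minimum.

22/3

R'(u) = u^2 - 7u + 10, whose only zero in [1, 4] is u = 2.
Compare values at every candidate in [1, 4]: R(1) = 53/6, R(2) = 32/3, R(4) = 22/3.
So the minimum is R(4) = 22/3.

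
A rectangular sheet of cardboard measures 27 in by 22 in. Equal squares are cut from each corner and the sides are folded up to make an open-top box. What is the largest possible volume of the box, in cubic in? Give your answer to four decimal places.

1064.0200

With cut size x, the volume is V(x) = x(27 − 2x)(22 − 2x) for 0 < x < 11.
V'(x) = 12x^2 − 196x + 594. Setting V'(x) = 0 gives x ≈ 4.0200 (the root in (0, 11)).
V''(x) = 24x − 196 is negative there, so this is the maximum; V ≈ 1064.0200.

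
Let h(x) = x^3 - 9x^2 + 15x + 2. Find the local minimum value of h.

h'(x) = 3x^2 - 18x + 15. Setting h'(x) = 0 gives x ∈ {1, 5}.
Since h''(x) = 6x - 18, we get h''(1) = -12 < 0 ⇒ local maximum; h''(5) = 12 > 0 ⇒ local minimum.
So the local minimum value is h(5) = -23.

-23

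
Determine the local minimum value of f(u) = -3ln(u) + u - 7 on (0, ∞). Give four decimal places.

f'(u) = -3/u + 1 = 0 gives u = 3.
f''(u) = 3/u², which is positive for u > 0, so this is a local minimum.
f(3) = -3·ln(3) + 3 - 7 ≈ -7.2958.

-7.2958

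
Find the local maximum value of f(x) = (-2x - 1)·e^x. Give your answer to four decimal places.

By the product rule, f'(x) = (-2x - 3)·e^x. Since e^x > 0, the only critical point is x = -3/2.
f''(-3/2) has the same sign as -2 < 0, so this is a local maximum.
f(-3/2) = (2)·e^(-3/2) ≈ 0.4463.

0.4463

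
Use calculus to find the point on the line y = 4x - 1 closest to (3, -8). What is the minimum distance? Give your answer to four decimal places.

Minimize D(x)^2 = (x - 3)^2 + (4x + 7)^2.
d/dx[D^2] = 2(x - 3) + 2·4·(4x + 7) = 0 ⇒ x = -25/17.
Then y = -117/17 and the distance is √(361/17) ≈ 4.6082.

4.6082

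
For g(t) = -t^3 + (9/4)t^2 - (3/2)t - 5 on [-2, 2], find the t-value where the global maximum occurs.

The derivative is -3t^2 + (9/2)t - 3/2, which vanishes at t = 1/2 and t = 1.
Candidates: g(-2) = 15; g(1/2) = -85/16; g(1) = -21/4; g(2) = -7.
So the maximum is g(-2) = 15.

-2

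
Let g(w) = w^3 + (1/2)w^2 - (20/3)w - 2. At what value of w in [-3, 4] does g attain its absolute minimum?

Differentiating, g'(w) = 3w^2 + w - 20/3; which vanishes at w = -5/3 and w = 4/3.
Evaluating at the critical points and endpoints: g(-3) = -9/2; g(-5/3) = 317/54; g(4/3) = -206/27; g(4) = 130/3.
The minimum over the interval is -206/27, attained at w = 4/3.

4/3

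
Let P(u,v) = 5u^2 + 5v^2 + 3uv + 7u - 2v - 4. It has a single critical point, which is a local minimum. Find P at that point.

-671/91

∂P/∂u = 10u + 3v + 7 = 0 and ∂P/∂v = 3u + 10v - 2 = 0, so (u, v) = (-76/91, 41/91).
The Hessian has P_{uu} = 10, P_{vv} = 10, P_{uv} = 3, giving D = 91 > 0 with P_{uu} > 0, so the point is a local minimum.
P(-76/91, 41/91) = -671/91.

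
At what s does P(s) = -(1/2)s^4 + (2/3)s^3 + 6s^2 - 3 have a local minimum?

P'(s) = -2s^3 + 2s^2 + 12s. Setting P'(s) = 0 gives s ∈ {-2, 0, 3}.
Since P''(s) = -6s^2 + 4s + 12, we get P''(-2) = -20 < 0 ⇒ local maximum; P''(0) = 12 > 0 ⇒ local minimum; P''(3) = -30 < 0 ⇒ local maximum.
So the local minimum value is P(0) = -3.

0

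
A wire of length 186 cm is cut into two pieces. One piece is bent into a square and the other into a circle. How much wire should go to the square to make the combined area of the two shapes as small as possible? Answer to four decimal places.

104.1784

Let x be the length used for the square. Square side x/4; circle radius (186−x)/(2π).
A(x) = (x/4)² + π·((186−x)/(2π))² = x²/16 + (186−x)²/(4π) for 0 ≤ x ≤ 186. A'(x) = x/8 − (186−x)/(2π) = 0 gives x = 4·186/(π+4) ≈ 104.1784.
A'' = 1/8 + 1/(2π) > 0, so this gives the minimum combined area; x ≈ 104.1784 cm to the square.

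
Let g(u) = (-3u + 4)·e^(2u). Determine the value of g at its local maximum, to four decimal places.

g'(u) = (-3)·e^(2u) + (-3u + 4)·2·e^(2u) = (-6u + 5)·e^(2u). Since e^(2u) > 0, the only critical point is u = 5/6.
g''(5/6) has the same sign as -6 < 0, so this is a local maximum.
g(5/6) = (3/2)·e^(5/3) ≈ 7.9417.

7.9417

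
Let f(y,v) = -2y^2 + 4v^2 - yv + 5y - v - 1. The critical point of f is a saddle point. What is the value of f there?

20/11

∂f/∂y = -4y - v + 5 = 0 and ∂f/∂v = -y + 8v - 1 = 0, so (y, v) = (13/11, 3/11).
The Hessian has f_{yy} = -4, f_{vv} = 8, f_{yv} = -1, giving D = -33 < 0, so the point is a saddle point.
f(13/11, 3/11) = 20/11.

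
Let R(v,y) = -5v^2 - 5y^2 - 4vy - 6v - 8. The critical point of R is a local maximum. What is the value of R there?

-41/7

∂R/∂v = -10v - 4y - 6 = 0 and ∂R/∂y = -4v - 10y = 0, so (v, y) = (-5/7, 2/7).
The Hessian has R_{vv} = -10, R_{yy} = -10, R_{vy} = -4, giving D = 84 > 0 with R_{vv} < 0, so the point is a local maximum.
R(-5/7, 2/7) = -41/7.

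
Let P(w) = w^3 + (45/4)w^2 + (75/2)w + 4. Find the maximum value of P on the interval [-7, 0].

4

The derivative is 3w^2 + (45/2)w + 75/2, which vanishes at w = -5 and w = -5/2.
Evaluating at the critical points and endpoints: P(-7) = -201/4, P(-5) = -109/4, P(-5/2) = -561/16, P(0) = 4.
Hence the absolute maximum is 4 at w = 0.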